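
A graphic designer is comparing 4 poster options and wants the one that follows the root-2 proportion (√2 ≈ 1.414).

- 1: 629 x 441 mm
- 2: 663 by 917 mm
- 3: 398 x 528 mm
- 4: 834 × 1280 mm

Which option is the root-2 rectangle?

Ratios (long/short): 1 ≈ 1.426; 2 ≈ 1.383; 3 ≈ 1.327; 4 ≈ 1.535.
root-2 ≈ 1.414; option 1 is nearest (Δ 0.012).

1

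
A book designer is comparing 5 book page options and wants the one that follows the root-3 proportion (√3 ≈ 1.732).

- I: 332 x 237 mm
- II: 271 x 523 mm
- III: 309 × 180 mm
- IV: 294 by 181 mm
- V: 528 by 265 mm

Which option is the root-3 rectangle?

III

Target root-3 ≈ 1.732.
I: 1.401 (Δ0.331)  II: 1.930 (Δ0.198)  III: 1.717 (Δ0.015)  IV: 1.624 (Δ0.108)  V: 1.992 (Δ0.260)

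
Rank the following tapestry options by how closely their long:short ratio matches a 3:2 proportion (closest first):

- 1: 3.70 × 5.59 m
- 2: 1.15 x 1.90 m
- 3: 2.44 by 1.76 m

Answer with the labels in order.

1, 3, 2

1: 5.59/3.70 ≈ 1.511 → |1.511 − 1.500| = 0.011
2: 1.90/1.15 ≈ 1.652 → |1.652 − 1.500| = 0.152
3: 2.44/1.76 ≈ 1.386 → |1.386 − 1.500| = 0.114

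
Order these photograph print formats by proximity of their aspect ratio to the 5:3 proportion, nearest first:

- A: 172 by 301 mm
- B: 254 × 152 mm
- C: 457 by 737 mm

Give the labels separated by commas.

A: 301/172 ≈ 1.750 → |1.750 − 1.667| = 0.083
B: 254/152 ≈ 1.671 → |1.671 − 1.667| = 0.004
C: 737/457 ≈ 1.613 → |1.613 − 1.667| = 0.054

B, C, A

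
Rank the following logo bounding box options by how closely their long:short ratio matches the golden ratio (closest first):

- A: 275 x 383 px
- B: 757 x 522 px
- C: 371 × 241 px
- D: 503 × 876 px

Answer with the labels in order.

C, D, B, A

Ratios: A = 383 / 275 ≈ 1.393; B = 757 / 522 ≈ 1.450; C = 371 / 241 ≈ 1.539; D = 876 / 503 ≈ 1.742.
|Δ from 1.618|: A 0.225; B 0.168; C 0.079; D 0.124.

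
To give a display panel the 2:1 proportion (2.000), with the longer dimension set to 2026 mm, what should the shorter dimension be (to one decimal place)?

1013.0 mm

2:1 = 2.00000.
Shorter side = 2026 ÷ 2.00000 ≈ 1013.000 → 1013.0 mm.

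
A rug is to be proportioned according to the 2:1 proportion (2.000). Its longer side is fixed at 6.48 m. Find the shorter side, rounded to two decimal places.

2:1 = 2.00000.
Shorter side = 6.48 ÷ 2.00000 ≈ 3.2400 → 3.24 m.

3.24 m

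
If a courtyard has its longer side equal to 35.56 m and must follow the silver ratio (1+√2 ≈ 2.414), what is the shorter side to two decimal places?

14.73 m

silver ratio ≈ 2.41421.
Shorter side = 35.56 ÷ 2.41421 ≈ 14.7295 → 14.73 m.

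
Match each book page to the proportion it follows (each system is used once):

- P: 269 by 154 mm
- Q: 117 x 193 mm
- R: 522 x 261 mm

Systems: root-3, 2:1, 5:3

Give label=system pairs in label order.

Ratios: P ≈ 1.747; Q ≈ 1.650; R ≈ 2.000.
Targets: root-3 ≈ 1.732; 2:1 ≈ 2.000; 5:3 ≈ 1.667.

P=root-3, Q=5:3, R=2:1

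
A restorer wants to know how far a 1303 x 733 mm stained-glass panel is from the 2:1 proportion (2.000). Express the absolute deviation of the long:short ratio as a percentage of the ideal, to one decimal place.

Ratio = 1303 / 733 ≈ 1.7776.
Ideal 2:1 = 2.0000. |1.7776 − 2.0000| / 2.0000 ≈ 11.12% → 11.1%.

11.1%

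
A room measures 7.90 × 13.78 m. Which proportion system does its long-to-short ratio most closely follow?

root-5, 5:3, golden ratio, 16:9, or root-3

Ratio = 13.78 / 7.90 ≈ 1.744.
Distances: root-5 2.236 (Δ 0.492); 5:3 1.667 (Δ 0.077); golden ratio 1.618 (Δ 0.126); 16:9 1.778 (Δ 0.034); root-3 1.732 (Δ 0.012).

root-3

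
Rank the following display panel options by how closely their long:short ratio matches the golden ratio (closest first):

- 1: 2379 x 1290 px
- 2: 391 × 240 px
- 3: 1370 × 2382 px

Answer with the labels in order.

2, 3, 1

1: 2379/1290 ≈ 1.844 → |1.844 − 1.618| = 0.226
2: 391/240 ≈ 1.629 → |1.629 − 1.618| = 0.011
3: 2382/1370 ≈ 1.739 → |1.739 − 1.618| = 0.121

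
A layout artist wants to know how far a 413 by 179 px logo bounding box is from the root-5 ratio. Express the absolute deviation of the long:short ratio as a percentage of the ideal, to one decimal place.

Ratio = 413 / 179 ≈ 2.3073.
Ideal root-5 ≈ 2.2361. |2.3073 − 2.2361| / 2.2361 ≈ 3.18% → 3.2%.

3.2%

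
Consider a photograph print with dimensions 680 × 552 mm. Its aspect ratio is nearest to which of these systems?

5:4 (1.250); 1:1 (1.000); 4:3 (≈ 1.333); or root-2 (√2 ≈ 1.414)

Ratio = 680 / 552 ≈ 1.232.
Distances: 5:4 1.250 (Δ 0.018); 1:1 1.000 (Δ 0.232); 4:3 1.333 (Δ 0.101); root-2 1.414 (Δ 0.182).

5:4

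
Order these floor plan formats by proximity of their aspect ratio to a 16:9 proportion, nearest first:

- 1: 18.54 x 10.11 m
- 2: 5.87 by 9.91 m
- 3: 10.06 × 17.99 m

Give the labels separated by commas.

3, 1, 2

1: 18.54/10.11 ≈ 1.834 → |1.834 − 1.778| = 0.056
2: 9.91/5.87 ≈ 1.688 → |1.688 − 1.778| = 0.090
3: 17.99/10.06 ≈ 1.788 → |1.788 − 1.778| = 0.010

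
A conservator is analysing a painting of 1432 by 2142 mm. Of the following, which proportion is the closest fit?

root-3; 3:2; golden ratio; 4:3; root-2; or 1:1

3:2

2142/1432 ≈ 1.496. Nearest candidates are 3:2 (1.500, off by 0.004) and root-2 (1.414, off by 0.082).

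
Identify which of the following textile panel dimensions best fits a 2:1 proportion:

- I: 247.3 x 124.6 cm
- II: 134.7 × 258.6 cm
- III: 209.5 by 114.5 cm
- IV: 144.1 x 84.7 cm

Ratios (long/short): I ≈ 1.985; II ≈ 1.920; III ≈ 1.830; IV ≈ 1.701.
2:1 ≈ 2.000; option I is nearest (Δ 0.015).

I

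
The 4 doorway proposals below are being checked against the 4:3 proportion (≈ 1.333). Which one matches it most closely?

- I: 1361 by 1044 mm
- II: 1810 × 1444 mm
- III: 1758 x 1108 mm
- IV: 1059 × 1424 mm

IV

Target 4:3 ≈ 1.333.
I: 1.304 (Δ0.029)  II: 1.253 (Δ0.080)  III: 1.587 (Δ0.254)  IV: 1.345 (Δ0.012)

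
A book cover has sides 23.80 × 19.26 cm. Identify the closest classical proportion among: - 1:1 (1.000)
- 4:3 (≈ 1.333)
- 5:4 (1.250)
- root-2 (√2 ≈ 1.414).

5:4

23.80/19.26 ≈ 1.236. Nearest candidates are 5:4 (1.250, off by 0.014) and 4:3 (1.333, off by 0.097).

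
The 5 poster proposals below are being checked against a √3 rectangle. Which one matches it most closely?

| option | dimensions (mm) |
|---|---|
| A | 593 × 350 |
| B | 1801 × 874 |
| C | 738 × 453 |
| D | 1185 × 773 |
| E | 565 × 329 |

Ratios (long/short): A ≈ 1.694; B ≈ 2.061; C ≈ 1.629; D ≈ 1.533; E ≈ 1.717.
root-3 ≈ 1.732; option E is nearest (Δ 0.015).

E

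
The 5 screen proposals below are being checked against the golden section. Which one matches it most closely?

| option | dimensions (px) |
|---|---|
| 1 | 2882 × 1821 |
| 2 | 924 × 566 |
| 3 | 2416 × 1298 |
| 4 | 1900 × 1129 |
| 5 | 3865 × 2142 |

Target golden ratio ≈ 1.618.
1: 1.583 (Δ0.035)  2: 1.633 (Δ0.015)  3: 1.861 (Δ0.243)  4: 1.683 (Δ0.065)  5: 1.804 (Δ0.186)

2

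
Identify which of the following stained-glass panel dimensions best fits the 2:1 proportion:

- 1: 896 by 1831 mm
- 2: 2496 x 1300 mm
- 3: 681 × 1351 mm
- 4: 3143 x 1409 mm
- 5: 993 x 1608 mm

Ratios (long/short): 1 ≈ 2.044; 2 ≈ 1.920; 3 ≈ 1.984; 4 ≈ 2.231; 5 ≈ 1.619.
2:1 ≈ 2.000; option 3 is nearest (Δ 0.016).

3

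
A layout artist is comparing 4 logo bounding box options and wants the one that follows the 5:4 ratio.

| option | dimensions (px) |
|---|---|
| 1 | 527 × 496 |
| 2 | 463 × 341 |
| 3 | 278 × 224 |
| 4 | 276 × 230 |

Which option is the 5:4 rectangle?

3

Ratios (long/short): 1 ≈ 1.062; 2 ≈ 1.358; 3 ≈ 1.241; 4 ≈ 1.200.
5:4 ≈ 1.250; option 3 is nearest (Δ 0.009).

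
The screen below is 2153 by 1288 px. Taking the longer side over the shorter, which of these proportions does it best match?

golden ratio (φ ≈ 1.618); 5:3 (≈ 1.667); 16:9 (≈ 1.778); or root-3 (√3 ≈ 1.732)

Ratio = 2153 / 1288 ≈ 1.672.
Distances: golden ratio 1.618 (Δ 0.054); 5:3 1.667 (Δ 0.005); 16:9 1.778 (Δ 0.106); root-3 1.732 (Δ 0.060).

5:3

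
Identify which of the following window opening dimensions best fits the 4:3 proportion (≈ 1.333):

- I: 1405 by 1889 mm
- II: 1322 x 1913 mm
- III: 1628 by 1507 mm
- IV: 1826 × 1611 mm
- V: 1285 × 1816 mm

Target 4:3 ≈ 1.333.
I: 1.344 (Δ0.011)  II: 1.447 (Δ0.114)  III: 1.080 (Δ0.253)  IV: 1.133 (Δ0.200)  V: 1.413 (Δ0.080)

I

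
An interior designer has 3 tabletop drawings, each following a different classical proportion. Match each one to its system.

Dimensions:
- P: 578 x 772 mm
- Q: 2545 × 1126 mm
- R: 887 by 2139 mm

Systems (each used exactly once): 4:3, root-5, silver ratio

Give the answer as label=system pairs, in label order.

P = 772/578 ≈ 1.336 → 4:3 (1.333)
Q = 2545/1126 ≈ 2.260 → root-5 (2.236)
R = 2139/887 ≈ 2.411 → silver ratio (2.414)

P=4:3, Q=root-5, R=silver ratio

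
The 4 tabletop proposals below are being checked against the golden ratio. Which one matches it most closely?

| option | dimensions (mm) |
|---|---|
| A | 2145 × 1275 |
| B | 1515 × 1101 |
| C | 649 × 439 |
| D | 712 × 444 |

Ratios (long/short): A ≈ 1.682; B ≈ 1.376; C ≈ 1.478; D ≈ 1.604.
golden ratio ≈ 1.618; option D is nearest (Δ 0.014).

D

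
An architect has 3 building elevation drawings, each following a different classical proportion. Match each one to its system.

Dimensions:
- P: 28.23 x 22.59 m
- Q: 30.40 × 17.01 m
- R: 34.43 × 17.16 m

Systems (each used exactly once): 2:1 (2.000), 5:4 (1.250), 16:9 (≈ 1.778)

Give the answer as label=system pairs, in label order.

P = 28.23/22.59 ≈ 1.250 → 5:4 (1.250)
Q = 30.40/17.01 ≈ 1.787 → 16:9 (1.778)
R = 34.43/17.16 ≈ 2.006 → 2:1 (2.000)

P=5:4, Q=16:9, R=2:1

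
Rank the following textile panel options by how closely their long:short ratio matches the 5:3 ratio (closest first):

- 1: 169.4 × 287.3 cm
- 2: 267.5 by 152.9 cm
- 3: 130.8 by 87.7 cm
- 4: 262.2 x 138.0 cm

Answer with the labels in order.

1: 287.3/169.4 ≈ 1.696 → |1.696 − 1.667| = 0.029
2: 267.5/152.9 ≈ 1.750 → |1.750 − 1.667| = 0.083
3: 130.8/87.7 ≈ 1.491 → |1.491 − 1.667| = 0.176
4: 262.2/138.0 ≈ 1.900 → |1.900 − 1.667| = 0.233

1, 2, 3, 4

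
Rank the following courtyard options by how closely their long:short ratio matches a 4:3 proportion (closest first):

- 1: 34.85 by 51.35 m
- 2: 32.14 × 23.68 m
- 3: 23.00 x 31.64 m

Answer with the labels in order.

2, 3, 1

Ratios: 1 = 51.35 / 34.85 ≈ 1.473; 2 = 32.14 / 23.68 ≈ 1.357; 3 = 31.64 / 23.00 ≈ 1.376.
|Δ from 1.333|: 1 0.140; 2 0.024; 3 0.043.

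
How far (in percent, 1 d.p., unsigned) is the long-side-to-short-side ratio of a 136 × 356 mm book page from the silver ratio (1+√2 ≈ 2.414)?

Ratio = 356 / 136 ≈ 2.6176.
Ideal silver ratio ≈ 2.4142. |2.6176 − 2.4142| / 2.4142 ≈ 8.43% → 8.4%.

8.4%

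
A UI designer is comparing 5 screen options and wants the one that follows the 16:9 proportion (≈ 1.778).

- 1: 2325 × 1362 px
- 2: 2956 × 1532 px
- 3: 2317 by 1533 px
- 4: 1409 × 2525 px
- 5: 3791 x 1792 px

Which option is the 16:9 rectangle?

4

Ratios (long/short): 1 ≈ 1.707; 2 ≈ 1.930; 3 ≈ 1.511; 4 ≈ 1.792; 5 ≈ 2.116.
16:9 ≈ 1.778; option 4 is nearest (Δ 0.014).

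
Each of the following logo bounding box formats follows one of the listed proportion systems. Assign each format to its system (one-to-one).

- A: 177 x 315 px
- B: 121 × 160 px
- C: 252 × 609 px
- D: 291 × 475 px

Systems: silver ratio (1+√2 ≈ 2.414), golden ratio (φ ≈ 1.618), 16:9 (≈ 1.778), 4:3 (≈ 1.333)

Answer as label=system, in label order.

A=16:9, B=4:3, C=silver ratio, D=golden ratio

A = 315/177 ≈ 1.780 → 16:9 (1.778)
B = 160/121 ≈ 1.322 → 4:3 (1.333)
C = 609/252 ≈ 2.417 → silver ratio (2.414)
D = 475/291 ≈ 1.632 → golden ratio (1.618)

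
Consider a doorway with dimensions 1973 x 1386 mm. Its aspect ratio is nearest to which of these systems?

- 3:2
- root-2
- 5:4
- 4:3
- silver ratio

root-2

1973/1386 ≈ 1.424. Nearest candidates are root-2 (1.414, off by 0.010) and 3:2 (1.500, off by 0.076).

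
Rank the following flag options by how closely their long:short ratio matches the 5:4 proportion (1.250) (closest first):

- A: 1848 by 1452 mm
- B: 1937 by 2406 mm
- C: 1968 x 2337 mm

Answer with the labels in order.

B, A, C

Ratios: A = 1848 / 1452 ≈ 1.273; B = 2406 / 1937 ≈ 1.242; C = 2337 / 1968 ≈ 1.188.
|Δ from 1.250|: A 0.023; B 0.008; C 0.062.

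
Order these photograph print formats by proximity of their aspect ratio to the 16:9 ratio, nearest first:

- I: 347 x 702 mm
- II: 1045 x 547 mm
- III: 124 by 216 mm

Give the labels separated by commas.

III, II, I

I: 702/347 ≈ 2.023 → |2.023 − 1.778| = 0.245
II: 1045/547 ≈ 1.910 → |1.910 − 1.778| = 0.132
III: 216/124 ≈ 1.742 → |1.742 − 1.778| = 0.036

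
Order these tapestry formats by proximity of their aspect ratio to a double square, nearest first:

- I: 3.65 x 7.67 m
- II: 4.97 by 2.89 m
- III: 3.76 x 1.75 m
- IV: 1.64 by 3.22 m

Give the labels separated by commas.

I: 7.67/3.65 ≈ 2.101 → |2.101 − 2.000| = 0.101
II: 4.97/2.89 ≈ 1.720 → |1.720 − 2.000| = 0.280
III: 3.76/1.75 ≈ 2.149 → |2.149 − 2.000| = 0.149
IV: 3.22/1.64 ≈ 1.963 → |1.963 − 2.000| = 0.037

IV, I, III, II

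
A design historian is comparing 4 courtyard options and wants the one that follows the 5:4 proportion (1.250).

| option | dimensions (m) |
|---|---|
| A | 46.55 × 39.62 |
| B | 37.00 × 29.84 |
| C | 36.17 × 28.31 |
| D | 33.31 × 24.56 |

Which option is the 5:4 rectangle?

Ratios (long/short): A ≈ 1.175; B ≈ 1.240; C ≈ 1.278; D ≈ 1.356.
5:4 ≈ 1.250; option B is nearest (Δ 0.010).

B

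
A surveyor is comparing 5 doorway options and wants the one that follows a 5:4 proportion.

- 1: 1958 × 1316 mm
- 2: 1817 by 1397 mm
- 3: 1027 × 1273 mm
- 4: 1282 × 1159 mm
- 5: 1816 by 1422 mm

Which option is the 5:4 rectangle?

3

Target 5:4 ≈ 1.250.
1: 1.488 (Δ0.238)  2: 1.301 (Δ0.051)  3: 1.240 (Δ0.010)  4: 1.106 (Δ0.144)  5: 1.277 (Δ0.027)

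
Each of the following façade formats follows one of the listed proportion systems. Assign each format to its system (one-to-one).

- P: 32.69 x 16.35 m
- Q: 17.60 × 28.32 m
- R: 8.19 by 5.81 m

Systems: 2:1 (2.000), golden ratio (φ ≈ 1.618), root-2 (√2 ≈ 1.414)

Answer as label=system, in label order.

Ratios: P ≈ 1.999; Q ≈ 1.609; R ≈ 1.410.
Targets: 2:1 ≈ 2.000; golden ratio ≈ 1.618; root-2 ≈ 1.414.

P=2:1, Q=golden ratio, R=root-2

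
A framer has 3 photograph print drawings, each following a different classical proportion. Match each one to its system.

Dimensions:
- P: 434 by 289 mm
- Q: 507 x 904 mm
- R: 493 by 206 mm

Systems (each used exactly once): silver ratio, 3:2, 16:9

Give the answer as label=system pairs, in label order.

P=3:2, Q=16:9, R=silver ratio

Ratios: P ≈ 1.502; Q ≈ 1.783; R ≈ 2.393.
Targets: silver ratio ≈ 2.414; 3:2 ≈ 1.500; 16:9 ≈ 1.778.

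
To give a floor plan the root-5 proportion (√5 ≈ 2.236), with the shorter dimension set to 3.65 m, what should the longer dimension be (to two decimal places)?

root-5 ≈ 2.23607.
Longer side = 3.65 × 2.23607 ≈ 8.1617 → 8.16 m.

8.16 m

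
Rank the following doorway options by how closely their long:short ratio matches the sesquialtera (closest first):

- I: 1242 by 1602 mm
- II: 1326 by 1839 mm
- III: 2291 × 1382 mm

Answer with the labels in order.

II, III, I

Ratios: I = 1602 / 1242 ≈ 1.290; II = 1839 / 1326 ≈ 1.387; III = 2291 / 1382 ≈ 1.658.
|Δ from 1.500|: I 0.210; II 0.113; III 0.158.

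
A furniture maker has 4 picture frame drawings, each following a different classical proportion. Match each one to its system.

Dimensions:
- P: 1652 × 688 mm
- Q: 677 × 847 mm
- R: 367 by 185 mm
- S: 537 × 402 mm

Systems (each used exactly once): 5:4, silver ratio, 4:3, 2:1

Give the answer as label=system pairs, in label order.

P = 1652/688 ≈ 2.401 → silver ratio (2.414)
Q = 847/677 ≈ 1.251 → 5:4 (1.250)
R = 367/185 ≈ 1.984 → 2:1 (2.000)
S = 537/402 ≈ 1.336 → 4:3 (1.333)

P=silver ratio, Q=5:4, R=2:1, S=4:3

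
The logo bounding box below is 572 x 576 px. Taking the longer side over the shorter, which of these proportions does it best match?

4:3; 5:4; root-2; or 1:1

Ratio = 576 / 572 ≈ 1.007.
Distances: 4:3 1.333 (Δ 0.326); 5:4 1.250 (Δ 0.243); root-2 1.414 (Δ 0.407); 1:1 1.000 (Δ 0.007).

1:1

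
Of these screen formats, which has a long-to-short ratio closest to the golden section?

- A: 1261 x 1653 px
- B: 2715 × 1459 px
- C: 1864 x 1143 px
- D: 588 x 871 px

C

Target golden ratio ≈ 1.618.
A: 1.311 (Δ0.307)  B: 1.861 (Δ0.243)  C: 1.631 (Δ0.013)  D: 1.481 (Δ0.137)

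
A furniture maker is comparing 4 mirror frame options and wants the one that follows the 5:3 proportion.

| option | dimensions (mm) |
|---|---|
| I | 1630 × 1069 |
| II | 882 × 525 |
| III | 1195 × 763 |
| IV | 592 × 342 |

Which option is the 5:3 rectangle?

II

Ratios (long/short): I ≈ 1.525; II ≈ 1.680; III ≈ 1.566; IV ≈ 1.731.
5:3 ≈ 1.667; option II is nearest (Δ 0.013).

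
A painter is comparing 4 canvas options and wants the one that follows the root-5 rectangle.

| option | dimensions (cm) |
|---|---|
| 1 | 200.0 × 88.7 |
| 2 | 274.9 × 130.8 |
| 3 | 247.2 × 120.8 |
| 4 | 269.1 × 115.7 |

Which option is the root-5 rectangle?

Target root-5 ≈ 2.236.
1: 2.255 (Δ0.019)  2: 2.102 (Δ0.134)  3: 2.046 (Δ0.190)  4: 2.326 (Δ0.090)

1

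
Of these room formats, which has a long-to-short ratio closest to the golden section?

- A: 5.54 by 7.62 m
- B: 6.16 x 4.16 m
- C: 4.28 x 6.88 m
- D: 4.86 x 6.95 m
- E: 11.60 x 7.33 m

Target golden ratio ≈ 1.618.
A: 1.375 (Δ0.243)  B: 1.481 (Δ0.137)  C: 1.607 (Δ0.011)  D: 1.430 (Δ0.188)  E: 1.583 (Δ0.035)

C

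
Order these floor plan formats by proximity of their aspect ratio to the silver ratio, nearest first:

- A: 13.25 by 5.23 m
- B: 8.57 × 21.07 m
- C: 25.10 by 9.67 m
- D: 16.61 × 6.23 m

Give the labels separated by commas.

Ratios: A = 13.25 / 5.23 ≈ 2.533; B = 21.07 / 8.57 ≈ 2.459; C = 25.10 / 9.67 ≈ 2.596; D = 16.61 / 6.23 ≈ 2.666.
|Δ from 2.414|: A 0.119; B 0.045; C 0.182; D 0.252.

B, A, C, D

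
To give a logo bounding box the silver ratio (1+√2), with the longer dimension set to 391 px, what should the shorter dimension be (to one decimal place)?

162.0 px

silver ratio ≈ 2.41421.
Shorter side = 391 ÷ 2.41421 ≈ 161.958 → 162.0 px.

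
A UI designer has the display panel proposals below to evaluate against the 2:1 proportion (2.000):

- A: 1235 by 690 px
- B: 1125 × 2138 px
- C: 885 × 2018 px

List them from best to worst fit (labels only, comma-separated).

B, A, C

Ratios: A = 1235 / 690 ≈ 1.790; B = 2138 / 1125 ≈ 1.900; C = 2018 / 885 ≈ 2.280.
|Δ from 2.000|: A 0.210; B 0.100; C 0.280.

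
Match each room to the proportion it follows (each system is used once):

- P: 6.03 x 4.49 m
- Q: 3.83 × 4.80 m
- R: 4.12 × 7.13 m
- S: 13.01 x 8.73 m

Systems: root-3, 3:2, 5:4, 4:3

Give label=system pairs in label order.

Ratios: P ≈ 1.343; Q ≈ 1.253; R ≈ 1.731; S ≈ 1.490.
Targets: root-3 ≈ 1.732; 3:2 ≈ 1.500; 5:4 ≈ 1.250; 4:3 ≈ 1.333.

P=4:3, Q=5:4, R=root-3, S=3:2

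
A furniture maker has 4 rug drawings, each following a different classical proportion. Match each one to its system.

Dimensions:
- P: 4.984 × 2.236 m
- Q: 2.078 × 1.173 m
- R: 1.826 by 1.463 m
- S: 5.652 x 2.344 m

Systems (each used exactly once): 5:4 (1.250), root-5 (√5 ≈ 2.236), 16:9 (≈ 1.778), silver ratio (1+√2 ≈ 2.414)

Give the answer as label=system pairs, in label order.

P=root-5, Q=16:9, R=5:4, S=silver ratio

P = 4.984/2.236 ≈ 2.229 → root-5 (2.236)
Q = 2.078/1.173 ≈ 1.772 → 16:9 (1.778)
R = 1.826/1.463 ≈ 1.248 → 5:4 (1.250)
S = 5.652/2.344 ≈ 2.411 → silver ratio (2.414)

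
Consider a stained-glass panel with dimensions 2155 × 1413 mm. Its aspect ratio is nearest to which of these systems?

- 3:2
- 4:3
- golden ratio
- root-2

3:2

2155/1413 ≈ 1.525. Nearest candidates are 3:2 (1.500, off by 0.025) and golden ratio (1.618, off by 0.093).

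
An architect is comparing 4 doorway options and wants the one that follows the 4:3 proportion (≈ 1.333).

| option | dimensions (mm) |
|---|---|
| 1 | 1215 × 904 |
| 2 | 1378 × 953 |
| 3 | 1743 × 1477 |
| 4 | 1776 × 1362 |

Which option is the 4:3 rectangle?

Target 4:3 ≈ 1.333.
1: 1.344 (Δ0.011)  2: 1.446 (Δ0.113)  3: 1.180 (Δ0.153)  4: 1.304 (Δ0.029)

1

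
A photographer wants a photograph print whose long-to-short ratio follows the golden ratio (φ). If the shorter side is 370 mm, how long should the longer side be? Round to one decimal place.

golden ratio ≈ 1.61803.
Longer side = 370 × 1.61803 ≈ 598.671 → 598.7 mm.

598.7 mm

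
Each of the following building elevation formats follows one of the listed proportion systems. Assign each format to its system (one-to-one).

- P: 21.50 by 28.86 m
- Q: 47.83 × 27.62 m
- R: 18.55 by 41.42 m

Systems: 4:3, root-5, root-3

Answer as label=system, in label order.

P=4:3, Q=root-3, R=root-5

Ratios: P ≈ 1.342; Q ≈ 1.732; R ≈ 2.233.
Targets: 4:3 ≈ 1.333; root-5 ≈ 2.236; root-3 ≈ 1.732.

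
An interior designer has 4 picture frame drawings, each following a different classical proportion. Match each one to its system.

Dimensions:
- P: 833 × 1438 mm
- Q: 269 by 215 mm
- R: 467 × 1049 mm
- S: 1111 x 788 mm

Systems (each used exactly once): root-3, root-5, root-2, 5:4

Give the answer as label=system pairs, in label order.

P = 1438/833 ≈ 1.726 → root-3 (1.732)
Q = 269/215 ≈ 1.251 → 5:4 (1.250)
R = 1049/467 ≈ 2.246 → root-5 (2.236)
S = 1111/788 ≈ 1.410 → root-2 (1.414)

P=root-3, Q=5:4, R=root-5, S=root-2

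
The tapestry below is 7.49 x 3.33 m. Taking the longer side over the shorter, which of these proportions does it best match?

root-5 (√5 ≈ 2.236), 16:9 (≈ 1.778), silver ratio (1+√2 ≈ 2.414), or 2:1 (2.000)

7.49/3.33 ≈ 2.249. Nearest candidates are root-5 (2.236, off by 0.013) and silver ratio (2.414, off by 0.165).

root-5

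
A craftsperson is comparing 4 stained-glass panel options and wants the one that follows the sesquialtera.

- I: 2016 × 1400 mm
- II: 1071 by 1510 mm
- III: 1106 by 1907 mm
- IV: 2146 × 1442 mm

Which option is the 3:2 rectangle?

IV

Ratios (long/short): I ≈ 1.440; II ≈ 1.410; III ≈ 1.724; IV ≈ 1.488.
3:2 ≈ 1.500; option IV is nearest (Δ 0.012).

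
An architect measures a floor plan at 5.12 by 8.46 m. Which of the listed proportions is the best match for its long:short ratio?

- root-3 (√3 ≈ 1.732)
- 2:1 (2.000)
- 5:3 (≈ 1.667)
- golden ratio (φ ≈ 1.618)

5:3

8.46/5.12 ≈ 1.652. Nearest candidates are 5:3 (1.667, off by 0.015) and golden ratio (1.618, off by 0.034).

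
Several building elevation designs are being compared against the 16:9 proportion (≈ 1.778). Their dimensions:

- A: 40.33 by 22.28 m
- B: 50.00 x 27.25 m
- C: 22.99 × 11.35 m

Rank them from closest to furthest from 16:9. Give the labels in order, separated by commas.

A: 40.33/22.28 ≈ 1.810 → |1.810 − 1.778| = 0.032
B: 50.00/27.25 ≈ 1.835 → |1.835 − 1.778| = 0.057
C: 22.99/11.35 ≈ 2.026 → |2.026 − 1.778| = 0.248

A, B, C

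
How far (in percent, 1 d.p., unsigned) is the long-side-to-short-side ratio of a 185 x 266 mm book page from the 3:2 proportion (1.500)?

Ratio = 266 / 185 ≈ 1.4378.
Ideal 3:2 = 1.5000. |1.4378 − 1.5000| / 1.5000 ≈ 4.15% → 4.1%.

4.1%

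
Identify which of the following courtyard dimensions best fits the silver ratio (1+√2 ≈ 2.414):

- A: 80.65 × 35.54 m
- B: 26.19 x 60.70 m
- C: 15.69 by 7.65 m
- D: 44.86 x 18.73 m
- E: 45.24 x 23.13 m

D

Target silver ratio ≈ 2.414.
A: 2.269 (Δ0.145)  B: 2.318 (Δ0.096)  C: 2.051 (Δ0.363)  D: 2.395 (Δ0.019)  E: 1.956 (Δ0.458)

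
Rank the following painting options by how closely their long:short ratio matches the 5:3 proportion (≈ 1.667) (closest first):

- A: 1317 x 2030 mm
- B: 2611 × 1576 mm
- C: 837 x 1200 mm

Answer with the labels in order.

Ratios: A = 2030 / 1317 ≈ 1.541; B = 2611 / 1576 ≈ 1.657; C = 1200 / 837 ≈ 1.434.
|Δ from 1.667|: A 0.126; B 0.010; C 0.233.

B, A, C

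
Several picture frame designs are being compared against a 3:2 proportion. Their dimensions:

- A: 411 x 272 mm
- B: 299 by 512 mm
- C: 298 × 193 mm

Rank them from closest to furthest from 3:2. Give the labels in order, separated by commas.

A: 411/272 ≈ 1.511 → |1.511 − 1.500| = 0.011
B: 512/299 ≈ 1.712 → |1.712 − 1.500| = 0.212
C: 298/193 ≈ 1.544 → |1.544 − 1.500| = 0.044

A, C, B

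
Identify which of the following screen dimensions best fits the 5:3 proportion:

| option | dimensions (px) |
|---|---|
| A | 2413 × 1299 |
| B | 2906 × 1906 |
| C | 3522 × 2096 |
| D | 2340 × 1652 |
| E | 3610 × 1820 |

C

Target 5:3 ≈ 1.667.
A: 1.858 (Δ0.191)  B: 1.525 (Δ0.142)  C: 1.680 (Δ0.013)  D: 1.416 (Δ0.251)  E: 1.984 (Δ0.317)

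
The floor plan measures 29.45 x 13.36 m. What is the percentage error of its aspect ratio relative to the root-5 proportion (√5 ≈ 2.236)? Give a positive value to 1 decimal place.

1.4%

Ratio = 29.45 / 13.36 ≈ 2.2043.
Ideal root-5 ≈ 2.2361. |2.2043 − 2.2361| / 2.2361 ≈ 1.42% → 1.4%.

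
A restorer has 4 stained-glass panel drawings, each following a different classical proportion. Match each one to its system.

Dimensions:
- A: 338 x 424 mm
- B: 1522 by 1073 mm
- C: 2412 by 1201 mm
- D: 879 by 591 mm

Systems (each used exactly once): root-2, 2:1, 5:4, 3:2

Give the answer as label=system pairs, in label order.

A=5:4, B=root-2, C=2:1, D=3:2

Ratios: A ≈ 1.254; B ≈ 1.418; C ≈ 2.008; D ≈ 1.487.
Targets: root-2 ≈ 1.414; 2:1 ≈ 2.000; 5:4 ≈ 1.250; 3:2 ≈ 1.500.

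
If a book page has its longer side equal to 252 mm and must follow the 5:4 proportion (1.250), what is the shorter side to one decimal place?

5:4 = 1.25000.
Shorter side = 252 ÷ 1.25000 ≈ 201.600 → 201.6 mm.

201.6 mm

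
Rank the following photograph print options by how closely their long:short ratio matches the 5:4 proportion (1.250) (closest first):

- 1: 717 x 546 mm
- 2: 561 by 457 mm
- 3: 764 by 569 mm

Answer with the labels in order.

2, 1, 3

1: 717/546 ≈ 1.313 → |1.313 − 1.250| = 0.063
2: 561/457 ≈ 1.228 → |1.228 − 1.250| = 0.022
3: 764/569 ≈ 1.343 → |1.343 − 1.250| = 0.093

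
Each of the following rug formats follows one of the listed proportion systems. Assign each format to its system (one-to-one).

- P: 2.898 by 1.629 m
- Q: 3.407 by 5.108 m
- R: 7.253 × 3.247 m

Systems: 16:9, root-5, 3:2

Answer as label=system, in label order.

Ratios: P ≈ 1.779; Q ≈ 1.499; R ≈ 2.234.
Targets: 16:9 ≈ 1.778; root-5 ≈ 2.236; 3:2 ≈ 1.500.

P=16:9, Q=3:2, R=root-5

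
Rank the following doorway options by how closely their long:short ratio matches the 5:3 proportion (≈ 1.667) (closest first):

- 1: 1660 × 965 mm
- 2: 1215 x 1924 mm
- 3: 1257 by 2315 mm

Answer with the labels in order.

1, 2, 3

1: 1660/965 ≈ 1.720 → |1.720 − 1.667| = 0.053
2: 1924/1215 ≈ 1.584 → |1.584 − 1.667| = 0.083
3: 2315/1257 ≈ 1.842 → |1.842 − 1.667| = 0.175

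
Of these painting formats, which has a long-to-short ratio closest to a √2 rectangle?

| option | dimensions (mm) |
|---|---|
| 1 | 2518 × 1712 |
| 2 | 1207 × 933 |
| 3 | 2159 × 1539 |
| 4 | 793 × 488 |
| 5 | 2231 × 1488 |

3

Ratios (long/short): 1 ≈ 1.471; 2 ≈ 1.294; 3 ≈ 1.403; 4 ≈ 1.625; 5 ≈ 1.499.
root-2 ≈ 1.414; option 3 is nearest (Δ 0.011).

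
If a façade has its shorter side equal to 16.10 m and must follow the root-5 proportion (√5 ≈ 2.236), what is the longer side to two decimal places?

36.00 m

root-5 ≈ 2.23607.
Longer side = 16.10 × 2.23607 ≈ 36.0007 → 36.00 m.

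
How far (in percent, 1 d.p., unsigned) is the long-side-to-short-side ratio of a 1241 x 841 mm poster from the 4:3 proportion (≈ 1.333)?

Ratio = 1241 / 841 ≈ 1.4756.
Ideal 4:3 ≈ 1.3333. |1.4756 − 1.3333| / 1.3333 ≈ 10.67% → 10.7%.

10.7%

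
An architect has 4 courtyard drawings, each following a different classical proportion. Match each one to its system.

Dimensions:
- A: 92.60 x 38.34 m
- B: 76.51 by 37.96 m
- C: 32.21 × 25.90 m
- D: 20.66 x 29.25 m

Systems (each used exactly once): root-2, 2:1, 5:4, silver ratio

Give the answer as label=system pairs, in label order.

A = 92.60/38.34 ≈ 2.415 → silver ratio (2.414)
B = 76.51/37.96 ≈ 2.016 → 2:1 (2.000)
C = 32.21/25.90 ≈ 1.244 → 5:4 (1.250)
D = 29.25/20.66 ≈ 1.416 → root-2 (1.414)

A=silver ratio, B=2:1, C=5:4, D=root-2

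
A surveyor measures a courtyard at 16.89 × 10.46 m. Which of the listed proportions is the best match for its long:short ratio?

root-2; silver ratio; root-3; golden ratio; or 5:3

16.89/10.46 ≈ 1.615. Nearest candidates are golden ratio (1.618, off by 0.003) and 5:3 (1.667, off by 0.052).

golden ratio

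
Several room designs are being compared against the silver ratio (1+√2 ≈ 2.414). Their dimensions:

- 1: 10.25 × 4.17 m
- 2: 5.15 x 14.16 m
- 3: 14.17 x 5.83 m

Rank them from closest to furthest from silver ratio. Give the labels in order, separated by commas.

3, 1, 2

Ratios: 1 = 10.25 / 4.17 ≈ 2.458; 2 = 14.16 / 5.15 ≈ 2.750; 3 = 14.17 / 5.83 ≈ 2.431.
|Δ from 2.414|: 1 0.044; 2 0.336; 3 0.017.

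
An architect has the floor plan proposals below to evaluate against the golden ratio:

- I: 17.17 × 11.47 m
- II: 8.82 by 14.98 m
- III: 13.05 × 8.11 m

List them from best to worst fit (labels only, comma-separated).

Ratios: I = 17.17 / 11.47 ≈ 1.497; II = 14.98 / 8.82 ≈ 1.698; III = 13.05 / 8.11 ≈ 1.609.
|Δ from 1.618|: I 0.121; II 0.080; III 0.009.

III, II, I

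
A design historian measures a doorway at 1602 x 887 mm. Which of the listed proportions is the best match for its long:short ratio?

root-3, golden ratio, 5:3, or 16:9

16:9

Ratio = 1602 / 887 ≈ 1.806.
Distances: root-3 1.732 (Δ 0.074); golden ratio 1.618 (Δ 0.188); 5:3 1.667 (Δ 0.139); 16:9 1.778 (Δ 0.028).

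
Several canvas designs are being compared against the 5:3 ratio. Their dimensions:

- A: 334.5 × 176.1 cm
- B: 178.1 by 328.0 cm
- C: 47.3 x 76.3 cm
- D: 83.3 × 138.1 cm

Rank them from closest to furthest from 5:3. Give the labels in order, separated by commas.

D, C, B, A

A: 334.5/176.1 ≈ 1.899 → |1.899 − 1.667| = 0.232
B: 328.0/178.1 ≈ 1.842 → |1.842 − 1.667| = 0.175
C: 76.3/47.3 ≈ 1.613 → |1.613 − 1.667| = 0.054
D: 138.1/83.3 ≈ 1.658 → |1.658 − 1.667| = 0.009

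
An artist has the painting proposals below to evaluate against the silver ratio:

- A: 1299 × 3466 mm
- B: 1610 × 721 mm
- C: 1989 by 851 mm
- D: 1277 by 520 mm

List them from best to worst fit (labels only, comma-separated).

Ratios: A = 3466 / 1299 ≈ 2.668; B = 1610 / 721 ≈ 2.233; C = 1989 / 851 ≈ 2.337; D = 1277 / 520 ≈ 2.456.
|Δ from 2.414|: A 0.254; B 0.181; C 0.077; D 0.042.

D, C, B, A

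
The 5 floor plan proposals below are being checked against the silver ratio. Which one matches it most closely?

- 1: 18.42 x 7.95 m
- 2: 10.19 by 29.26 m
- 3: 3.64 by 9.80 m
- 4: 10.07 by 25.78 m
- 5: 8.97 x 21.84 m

Ratios (long/short): 1 ≈ 2.317; 2 ≈ 2.871; 3 ≈ 2.692; 4 ≈ 2.560; 5 ≈ 2.435.
silver ratio ≈ 2.414; option 5 is nearest (Δ 0.021).

5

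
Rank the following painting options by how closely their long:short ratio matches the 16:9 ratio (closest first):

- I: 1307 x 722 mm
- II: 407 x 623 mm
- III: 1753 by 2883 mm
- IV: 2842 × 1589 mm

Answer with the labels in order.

Ratios: I = 1307 / 722 ≈ 1.810; II = 623 / 407 ≈ 1.531; III = 2883 / 1753 ≈ 1.645; IV = 2842 / 1589 ≈ 1.789.
|Δ from 1.778|: I 0.032; II 0.247; III 0.133; IV 0.011.

IV, I, III, II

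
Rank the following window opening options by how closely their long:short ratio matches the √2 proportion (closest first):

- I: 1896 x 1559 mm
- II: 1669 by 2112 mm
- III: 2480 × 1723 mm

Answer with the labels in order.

III, II, I

I: 1896/1559 ≈ 1.216 → |1.216 − 1.414| = 0.198
II: 2112/1669 ≈ 1.265 → |1.265 − 1.414| = 0.149
III: 2480/1723 ≈ 1.439 → |1.439 − 1.414| = 0.025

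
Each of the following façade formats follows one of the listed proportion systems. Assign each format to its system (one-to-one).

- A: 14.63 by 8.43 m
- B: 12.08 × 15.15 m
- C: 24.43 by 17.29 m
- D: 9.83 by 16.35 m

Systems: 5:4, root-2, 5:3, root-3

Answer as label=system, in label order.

A = 14.63/8.43 ≈ 1.735 → root-3 (1.732)
B = 15.15/12.08 ≈ 1.254 → 5:4 (1.250)
C = 24.43/17.29 ≈ 1.413 → root-2 (1.414)
D = 16.35/9.83 ≈ 1.663 → 5:3 (1.667)

A=root-3, B=5:4, C=root-2, D=5:3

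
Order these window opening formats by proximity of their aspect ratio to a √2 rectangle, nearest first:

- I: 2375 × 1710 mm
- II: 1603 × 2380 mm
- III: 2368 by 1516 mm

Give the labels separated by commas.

Ratios: I = 2375 / 1710 ≈ 1.389; II = 2380 / 1603 ≈ 1.485; III = 2368 / 1516 ≈ 1.562.
|Δ from 1.414|: I 0.025; II 0.071; III 0.148.

I, II, III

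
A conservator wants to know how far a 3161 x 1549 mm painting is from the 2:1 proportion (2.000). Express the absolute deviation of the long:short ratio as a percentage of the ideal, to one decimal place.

2.0%

Ratio = 3161 / 1549 ≈ 2.0407.
Ideal 2:1 = 2.0000. |2.0407 − 2.0000| / 2.0000 ≈ 2.04% → 2.0%.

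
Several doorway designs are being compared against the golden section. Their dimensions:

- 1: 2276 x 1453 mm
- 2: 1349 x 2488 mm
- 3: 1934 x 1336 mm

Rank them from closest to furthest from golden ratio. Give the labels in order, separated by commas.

1, 3, 2

1: 2276/1453 ≈ 1.566 → |1.566 − 1.618| = 0.052
2: 2488/1349 ≈ 1.844 → |1.844 − 1.618| = 0.226
3: 1934/1336 ≈ 1.448 → |1.448 − 1.618| = 0.170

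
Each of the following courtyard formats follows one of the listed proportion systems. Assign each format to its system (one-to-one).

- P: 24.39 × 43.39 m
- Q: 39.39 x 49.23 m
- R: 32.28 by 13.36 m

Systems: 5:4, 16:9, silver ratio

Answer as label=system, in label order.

P=16:9, Q=5:4, R=silver ratio

Ratios: P ≈ 1.779; Q ≈ 1.250; R ≈ 2.416.
Targets: 5:4 ≈ 1.250; 16:9 ≈ 1.778; silver ratio ≈ 2.414.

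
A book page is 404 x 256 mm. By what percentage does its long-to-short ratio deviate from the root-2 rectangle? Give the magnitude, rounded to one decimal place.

11.6%

Ratio = 404 / 256 ≈ 1.5781.
Ideal root-2 ≈ 1.4142. |1.5781 − 1.4142| / 1.4142 ≈ 11.59% → 11.6%.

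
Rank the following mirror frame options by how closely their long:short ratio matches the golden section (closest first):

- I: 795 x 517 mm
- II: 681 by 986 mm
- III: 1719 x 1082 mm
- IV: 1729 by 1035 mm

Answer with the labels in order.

III, IV, I, II

I: 795/517 ≈ 1.538 → |1.538 − 1.618| = 0.080
II: 986/681 ≈ 1.448 → |1.448 − 1.618| = 0.170
III: 1719/1082 ≈ 1.589 → |1.589 − 1.618| = 0.029
IV: 1729/1035 ≈ 1.671 → |1.671 − 1.618| = 0.053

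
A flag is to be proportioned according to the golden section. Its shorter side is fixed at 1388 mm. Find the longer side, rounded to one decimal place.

golden ratio ≈ 1.61803.
Longer side = 1388 × 1.61803 ≈ 2245.826 → 2245.8 mm.

2245.8 mm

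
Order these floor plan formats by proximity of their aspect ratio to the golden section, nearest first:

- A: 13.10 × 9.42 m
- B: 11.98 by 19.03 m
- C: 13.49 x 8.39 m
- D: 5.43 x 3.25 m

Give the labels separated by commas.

C, B, D, A

A: 13.10/9.42 ≈ 1.391 → |1.391 − 1.618| = 0.227
B: 19.03/11.98 ≈ 1.588 → |1.588 − 1.618| = 0.030
C: 13.49/8.39 ≈ 1.608 → |1.608 − 1.618| = 0.010
D: 5.43/3.25 ≈ 1.671 → |1.671 − 1.618| = 0.053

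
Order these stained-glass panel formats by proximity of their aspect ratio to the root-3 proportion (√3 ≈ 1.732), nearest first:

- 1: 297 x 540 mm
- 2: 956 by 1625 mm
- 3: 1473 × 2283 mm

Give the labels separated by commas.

Ratios: 1 = 540 / 297 ≈ 1.818; 2 = 1625 / 956 ≈ 1.700; 3 = 2283 / 1473 ≈ 1.550.
|Δ from 1.732|: 1 0.086; 2 0.032; 3 0.182.

2, 1, 3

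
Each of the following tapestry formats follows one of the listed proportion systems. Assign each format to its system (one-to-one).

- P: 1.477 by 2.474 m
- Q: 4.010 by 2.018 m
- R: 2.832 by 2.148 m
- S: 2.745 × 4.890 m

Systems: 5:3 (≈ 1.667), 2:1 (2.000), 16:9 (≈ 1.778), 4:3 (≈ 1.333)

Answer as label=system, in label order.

P = 2.474/1.477 ≈ 1.675 → 5:3 (1.667)
Q = 4.010/2.018 ≈ 1.987 → 2:1 (2.000)
R = 2.832/2.148 ≈ 1.318 → 4:3 (1.333)
S = 4.890/2.745 ≈ 1.781 → 16:9 (1.778)

P=5:3, Q=2:1, R=4:3, S=16:9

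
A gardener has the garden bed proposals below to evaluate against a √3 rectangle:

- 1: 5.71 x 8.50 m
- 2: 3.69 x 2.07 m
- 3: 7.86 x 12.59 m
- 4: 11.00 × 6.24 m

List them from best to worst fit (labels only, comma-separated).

4, 2, 3, 1

Ratios: 1 = 8.50 / 5.71 ≈ 1.489; 2 = 3.69 / 2.07 ≈ 1.783; 3 = 12.59 / 7.86 ≈ 1.602; 4 = 11.00 / 6.24 ≈ 1.763.
|Δ from 1.732|: 1 0.243; 2 0.051; 3 0.130; 4 0.031.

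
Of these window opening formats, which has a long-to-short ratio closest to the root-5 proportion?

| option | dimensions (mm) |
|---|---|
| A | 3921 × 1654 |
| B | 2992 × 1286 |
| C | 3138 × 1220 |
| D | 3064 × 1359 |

Ratios (long/short): A ≈ 2.371; B ≈ 2.327; C ≈ 2.572; D ≈ 2.255.
root-5 ≈ 2.236; option D is nearest (Δ 0.019).

D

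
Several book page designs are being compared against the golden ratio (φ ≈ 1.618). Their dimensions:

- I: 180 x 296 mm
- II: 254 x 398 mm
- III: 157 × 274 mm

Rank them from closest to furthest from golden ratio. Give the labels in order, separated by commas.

Ratios: I = 296 / 180 ≈ 1.644; II = 398 / 254 ≈ 1.567; III = 274 / 157 ≈ 1.745.
|Δ from 1.618|: I 0.026; II 0.051; III 0.127.

I, II, III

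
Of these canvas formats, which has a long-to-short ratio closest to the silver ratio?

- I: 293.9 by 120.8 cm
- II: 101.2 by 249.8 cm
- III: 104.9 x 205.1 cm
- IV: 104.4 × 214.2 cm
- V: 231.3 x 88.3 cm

I

Ratios (long/short): I ≈ 2.433; II ≈ 2.468; III ≈ 1.955; IV ≈ 2.052; V ≈ 2.619.
silver ratio ≈ 2.414; option I is nearest (Δ 0.019).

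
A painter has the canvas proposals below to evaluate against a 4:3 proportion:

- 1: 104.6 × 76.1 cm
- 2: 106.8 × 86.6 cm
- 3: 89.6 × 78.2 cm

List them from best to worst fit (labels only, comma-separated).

1, 2, 3

Ratios: 1 = 104.6 / 76.1 ≈ 1.375; 2 = 106.8 / 86.6 ≈ 1.233; 3 = 89.6 / 78.2 ≈ 1.146.
|Δ from 1.333|: 1 0.042; 2 0.100; 3 0.187.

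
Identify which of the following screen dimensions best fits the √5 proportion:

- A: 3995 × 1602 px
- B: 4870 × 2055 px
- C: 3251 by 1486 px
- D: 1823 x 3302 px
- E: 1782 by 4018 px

Target root-5 ≈ 2.236.
A: 2.494 (Δ0.258)  B: 2.370 (Δ0.134)  C: 2.188 (Δ0.048)  D: 1.811 (Δ0.425)  E: 2.255 (Δ0.019)

E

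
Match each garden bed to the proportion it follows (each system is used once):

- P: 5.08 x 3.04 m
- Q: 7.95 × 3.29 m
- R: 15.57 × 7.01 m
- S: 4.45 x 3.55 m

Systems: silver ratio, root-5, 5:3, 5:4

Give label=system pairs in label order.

P=5:3, Q=silver ratio, R=root-5, S=5:4

Ratios: P ≈ 1.671; Q ≈ 2.416; R ≈ 2.221; S ≈ 1.254.
Targets: silver ratio ≈ 2.414; root-5 ≈ 2.236; 5:3 ≈ 1.667; 5:4 ≈ 1.250.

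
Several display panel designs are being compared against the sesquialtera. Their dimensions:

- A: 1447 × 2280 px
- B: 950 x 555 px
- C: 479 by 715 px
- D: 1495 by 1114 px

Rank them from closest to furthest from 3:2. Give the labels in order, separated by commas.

A: 2280/1447 ≈ 1.576 → |1.576 − 1.500| = 0.076
B: 950/555 ≈ 1.712 → |1.712 − 1.500| = 0.212
C: 715/479 ≈ 1.493 → |1.493 − 1.500| = 0.007
D: 1495/1114 ≈ 1.342 → |1.342 − 1.500| = 0.158

C, A, D, B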